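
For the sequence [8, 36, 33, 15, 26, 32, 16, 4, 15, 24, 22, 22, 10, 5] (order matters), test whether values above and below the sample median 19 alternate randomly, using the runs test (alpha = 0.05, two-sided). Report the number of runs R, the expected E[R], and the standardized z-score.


Step 1: Compute median = 19; label A = above, B = below.
Labels in order: BAABAABBBAAABB  (n_A = 7, n_B = 7)
Step 2: Count runs R = 7.
Step 3: Under H0 (random ordering), E[R] = 2*n_A*n_B/(n_A+n_B) + 1 = 2*7*7/14 + 1 = 8.0000.
        Var[R] = 2*n_A*n_B*(2*n_A*n_B - n_A - n_B) / ((n_A+n_B)^2 * (n_A+n_B-1)) = 8232/2548 = 3.2308.
        SD[R] = 1.7974.
Step 4: Continuity-corrected z = (R + 0.5 - E[R]) / SD[R] = (7 + 0.5 - 8.0000) / 1.7974 = -0.2782.
Step 5: Two-sided p-value via normal approximation = 2*(1 - Phi(|z|)) = 0.780879.
Step 6: alpha = 0.05. fail to reject H0.

R = 7, z = -0.2782, p = 0.780879, fail to reject H0.


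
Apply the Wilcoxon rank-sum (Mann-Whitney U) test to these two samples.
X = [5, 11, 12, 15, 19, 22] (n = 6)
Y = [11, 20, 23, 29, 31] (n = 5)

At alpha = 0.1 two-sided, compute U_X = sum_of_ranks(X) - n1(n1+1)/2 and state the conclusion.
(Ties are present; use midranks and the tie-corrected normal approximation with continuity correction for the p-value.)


Step 1: Combine and sort all 11 observations; assign midranks.
sorted (value, group): (5,X), (11,X), (11,Y), (12,X), (15,X), (19,X), (20,Y), (22,X), (23,Y), (29,Y), (31,Y)
ranks: 5->1, 11->2.5, 11->2.5, 12->4, 15->5, 19->6, 20->7, 22->8, 23->9, 29->10, 31->11
Step 2: Rank sum for X: R1 = 1 + 2.5 + 4 + 5 + 6 + 8 = 26.5.
Step 3: U_X = R1 - n1(n1+1)/2 = 26.5 - 6*7/2 = 26.5 - 21 = 5.5.
       U_Y = n1*n2 - U_X = 30 - 5.5 = 24.5.
Step 4: Ties are present, so use the tie-corrected normal approximation (with continuity correction) for the p-value.
Step 5: p-value = 0.099576; compare to alpha = 0.1. reject H0.

U_X = 5.5, p = 0.099576, reject H0 at alpha = 0.1.


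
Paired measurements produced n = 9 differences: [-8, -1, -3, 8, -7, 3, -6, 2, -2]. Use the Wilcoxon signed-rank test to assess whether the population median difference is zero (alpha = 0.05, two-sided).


Step 1: Drop any zero differences (none here) and take |d_i|.
|d| = [8, 1, 3, 8, 7, 3, 6, 2, 2]
Step 2: Midrank |d_i| (ties get averaged ranks).
ranks: |8|->8.5, |1|->1, |3|->4.5, |8|->8.5, |7|->7, |3|->4.5, |6|->6, |2|->2.5, |2|->2.5
Step 3: Attach original signs; sum ranks with positive sign and with negative sign.
W+ = 8.5 + 4.5 + 2.5 = 15.5
W- = 8.5 + 1 + 4.5 + 7 + 6 + 2.5 = 29.5
(Check: W+ + W- = 45 should equal n(n+1)/2 = 45.)
Step 4: Test statistic W = min(W+, W-) = 15.5.
Step 5: Ties in |d|, so use the tie-corrected normal approximation.
        E[W] = n(n+1)/4 = 9*10/4 = 22.5.
        Tie groups: |d|=2 (t=2), |d|=3 (t=2), |d|=8 (t=2); sum(t^3 - t) = 18.
        Var[W] = n(n+1)(2n+1)/24 - sum(t^3-t)/48 = 1710/24 - 18/48 = 70.875.
        z = (W - E[W]) / sqrt(Var[W]) = (15.5 - 22.5) / 8.4187 = -0.8315.
        Two-sided p = 2*Phi(z) = 0.405703.
Step 6: alpha = 0.05. fail to reject H0.

W+ = 15.5, W- = 29.5, W = min = 15.5, p = 0.405703, fail to reject H0.


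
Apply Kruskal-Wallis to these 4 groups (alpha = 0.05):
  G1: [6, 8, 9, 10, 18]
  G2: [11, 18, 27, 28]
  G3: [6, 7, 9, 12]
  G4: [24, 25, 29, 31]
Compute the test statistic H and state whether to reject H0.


Step 1: Combine all N = 17 observations and assign midranks.
sorted (value, group, rank): (6,G1,1.5), (6,G3,1.5), (7,G3,3), (8,G1,4), (9,G1,5.5), (9,G3,5.5), (10,G1,7), (11,G2,8), (12,G3,9), (18,G1,10.5), (18,G2,10.5), (24,G4,12), (25,G4,13), (27,G2,14), (28,G2,15), (29,G4,16), (31,G4,17)
Step 2: Sum ranks within each group.
R_1 = 28.5 (n_1 = 5)
R_2 = 47.5 (n_2 = 4)
R_3 = 19 (n_3 = 4)
R_4 = 58 (n_4 = 4)
Step 3: H = 12/(N(N+1)) * sum(R_i^2/n_i) - 3(N+1)
     = 12/(17*18) * (28.5^2/5 + 47.5^2/4 + 19^2/4 + 58^2/4) - 3*18
     = 0.039216 * 1657.76 - 54
     = 11.010294.
Step 4: Ties present; correction factor C = 1 - 18/(17^3 - 17) = 0.996324. Corrected H = 11.010294 / 0.996324 = 11.050923.
Step 5: Under H0, H ~ chi^2(3); p-value = 0.011454.
Step 6: alpha = 0.05. reject H0.

H = 11.0509, df = 3, p = 0.011454, reject H0.


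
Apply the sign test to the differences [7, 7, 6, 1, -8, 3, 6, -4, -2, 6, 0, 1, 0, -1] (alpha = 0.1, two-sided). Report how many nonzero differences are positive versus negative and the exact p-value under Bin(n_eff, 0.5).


Step 1: Discard zero differences. Original n = 14; n_eff = number of nonzero differences = 12.
Nonzero differences (with sign): +7, +7, +6, +1, -8, +3, +6, -4, -2, +6, +1, -1
Step 2: Count signs: positive = 8, negative = 4.
Step 3: Under H0: P(positive) = 0.5, so the number of positives S ~ Bin(12, 0.5).
Step 4: Two-sided exact p-value = sum of Bin(12,0.5) probabilities at or below the observed probability = 0.387695.
Step 5: alpha = 0.1. fail to reject H0.

n_eff = 12, pos = 8, neg = 4, p = 0.387695, fail to reject H0.


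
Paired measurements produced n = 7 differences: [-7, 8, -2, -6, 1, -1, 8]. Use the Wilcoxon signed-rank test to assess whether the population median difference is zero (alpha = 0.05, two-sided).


Step 1: Drop any zero differences (none here) and take |d_i|.
|d| = [7, 8, 2, 6, 1, 1, 8]
Step 2: Midrank |d_i| (ties get averaged ranks).
ranks: |7|->5, |8|->6.5, |2|->3, |6|->4, |1|->1.5, |1|->1.5, |8|->6.5
Step 3: Attach original signs; sum ranks with positive sign and with negative sign.
W+ = 6.5 + 1.5 + 6.5 = 14.5
W- = 5 + 3 + 4 + 1.5 = 13.5
(Check: W+ + W- = 28 should equal n(n+1)/2 = 28.)
Step 4: Test statistic W = min(W+, W-) = 13.5.
Step 5: Ties in |d|, so use the tie-corrected normal approximation.
        E[W] = n(n+1)/4 = 7*8/4 = 14.
        Tie groups: |d|=1 (t=2), |d|=8 (t=2); sum(t^3 - t) = 12.
        Var[W] = n(n+1)(2n+1)/24 - sum(t^3-t)/48 = 840/24 - 12/48 = 34.75.
        z = (W - E[W]) / sqrt(Var[W]) = (13.5 - 14) / 5.8949 = -0.0848.
        Two-sided p = 2*Phi(z) = 0.932405.
Step 6: alpha = 0.05. fail to reject H0.

W+ = 14.5, W- = 13.5, W = min = 13.5, p = 0.932405, fail to reject H0.


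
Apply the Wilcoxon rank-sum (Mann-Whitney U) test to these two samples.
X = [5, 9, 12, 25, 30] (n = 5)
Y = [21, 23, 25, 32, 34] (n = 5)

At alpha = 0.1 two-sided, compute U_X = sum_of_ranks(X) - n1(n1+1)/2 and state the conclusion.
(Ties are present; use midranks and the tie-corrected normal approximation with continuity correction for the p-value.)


Step 1: Combine and sort all 10 observations; assign midranks.
sorted (value, group): (5,X), (9,X), (12,X), (21,Y), (23,Y), (25,X), (25,Y), (30,X), (32,Y), (34,Y)
ranks: 5->1, 9->2, 12->3, 21->4, 23->5, 25->6.5, 25->6.5, 30->8, 32->9, 34->10
Step 2: Rank sum for X: R1 = 1 + 2 + 3 + 6.5 + 8 = 20.5.
Step 3: U_X = R1 - n1(n1+1)/2 = 20.5 - 5*6/2 = 20.5 - 15 = 5.5.
       U_Y = n1*n2 - U_X = 25 - 5.5 = 19.5.
Step 4: Ties are present, so use the tie-corrected normal approximation (with continuity correction) for the p-value.
Step 5: p-value = 0.173217; compare to alpha = 0.1. fail to reject H0.

U_X = 5.5, p = 0.173217, fail to reject H0 at alpha = 0.1.


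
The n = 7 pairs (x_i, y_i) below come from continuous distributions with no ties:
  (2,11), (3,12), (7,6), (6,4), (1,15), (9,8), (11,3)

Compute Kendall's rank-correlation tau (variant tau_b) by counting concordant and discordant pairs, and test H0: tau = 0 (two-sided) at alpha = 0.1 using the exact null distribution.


Step 1: Enumerate the 21 unordered pairs (i,j) with i<j and classify each by sign(x_j-x_i) * sign(y_j-y_i).
  (1,2):dx=+1,dy=+1->C; (1,3):dx=+5,dy=-5->D; (1,4):dx=+4,dy=-7->D; (1,5):dx=-1,dy=+4->D
  (1,6):dx=+7,dy=-3->D; (1,7):dx=+9,dy=-8->D; (2,3):dx=+4,dy=-6->D; (2,4):dx=+3,dy=-8->D
  (2,5):dx=-2,dy=+3->D; (2,6):dx=+6,dy=-4->D; (2,7):dx=+8,dy=-9->D; (3,4):dx=-1,dy=-2->C
  (3,5):dx=-6,dy=+9->D; (3,6):dx=+2,dy=+2->C; (3,7):dx=+4,dy=-3->D; (4,5):dx=-5,dy=+11->D
  (4,6):dx=+3,dy=+4->C; (4,7):dx=+5,dy=-1->D; (5,6):dx=+8,dy=-7->D; (5,7):dx=+10,dy=-12->D
  (6,7):dx=+2,dy=-5->D
Step 2: C = 4, D = 17, total pairs = 21.
Step 3: tau = (C - D)/(n(n-1)/2) = (4 - 17)/21 = -0.619048.
Step 4: Exact two-sided p-value (enumerate n! = 5040 permutations of y under H0): p = 0.069048.
Step 5: alpha = 0.1. reject H0.

tau_b = -0.6190 (C=4, D=17), p = 0.069048, reject H0.


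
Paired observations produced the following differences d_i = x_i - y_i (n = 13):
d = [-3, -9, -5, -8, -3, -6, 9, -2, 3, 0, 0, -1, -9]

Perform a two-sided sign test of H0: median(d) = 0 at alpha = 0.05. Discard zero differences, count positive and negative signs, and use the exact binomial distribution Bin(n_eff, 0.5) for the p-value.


Step 1: Discard zero differences. Original n = 13; n_eff = number of nonzero differences = 11.
Nonzero differences (with sign): -3, -9, -5, -8, -3, -6, +9, -2, +3, -1, -9
Step 2: Count signs: positive = 2, negative = 9.
Step 3: Under H0: P(positive) = 0.5, so the number of positives S ~ Bin(11, 0.5).
Step 4: Two-sided exact p-value = sum of Bin(11,0.5) probabilities at or below the observed probability = 0.065430.
Step 5: alpha = 0.05. fail to reject H0.

n_eff = 11, pos = 2, neg = 9, p = 0.065430, fail to reject H0.


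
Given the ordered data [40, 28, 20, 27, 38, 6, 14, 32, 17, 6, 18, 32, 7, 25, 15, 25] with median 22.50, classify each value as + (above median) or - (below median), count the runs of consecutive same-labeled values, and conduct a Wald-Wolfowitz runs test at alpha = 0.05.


Step 1: Compute median = 22.50; label A = above, B = below.
Labels in order: AABAABBABBBABABA  (n_A = 8, n_B = 8)
Step 2: Count runs R = 11.
Step 3: Under H0 (random ordering), E[R] = 2*n_A*n_B/(n_A+n_B) + 1 = 2*8*8/16 + 1 = 9.0000.
        Var[R] = 2*n_A*n_B*(2*n_A*n_B - n_A - n_B) / ((n_A+n_B)^2 * (n_A+n_B-1)) = 14336/3840 = 3.7333.
        SD[R] = 1.9322.
Step 4: Continuity-corrected z = (R - 0.5 - E[R]) / SD[R] = (11 - 0.5 - 9.0000) / 1.9322 = 0.7763.
Step 5: Two-sided p-value via normal approximation = 2*(1 - Phi(|z|)) = 0.437558.
Step 6: alpha = 0.05. fail to reject H0.

R = 11, z = 0.7763, p = 0.437558, fail to reject H0.


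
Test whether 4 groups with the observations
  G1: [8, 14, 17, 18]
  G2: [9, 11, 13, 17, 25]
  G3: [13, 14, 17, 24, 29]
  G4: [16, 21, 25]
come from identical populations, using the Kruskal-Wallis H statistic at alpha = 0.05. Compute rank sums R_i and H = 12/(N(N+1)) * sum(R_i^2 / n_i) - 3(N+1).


Step 1: Combine all N = 17 observations and assign midranks.
sorted (value, group, rank): (8,G1,1), (9,G2,2), (11,G2,3), (13,G2,4.5), (13,G3,4.5), (14,G1,6.5), (14,G3,6.5), (16,G4,8), (17,G1,10), (17,G2,10), (17,G3,10), (18,G1,12), (21,G4,13), (24,G3,14), (25,G2,15.5), (25,G4,15.5), (29,G3,17)
Step 2: Sum ranks within each group.
R_1 = 29.5 (n_1 = 4)
R_2 = 35 (n_2 = 5)
R_3 = 52 (n_3 = 5)
R_4 = 36.5 (n_4 = 3)
Step 3: H = 12/(N(N+1)) * sum(R_i^2/n_i) - 3(N+1)
     = 12/(17*18) * (29.5^2/4 + 35^2/5 + 52^2/5 + 36.5^2/3) - 3*18
     = 0.039216 * 1447.45 - 54
     = 2.762582.
Step 4: Ties present; correction factor C = 1 - 42/(17^3 - 17) = 0.991422. Corrected H = 2.762582 / 0.991422 = 2.786485.
Step 5: Under H0, H ~ chi^2(3); p-value = 0.425730.
Step 6: alpha = 0.05. fail to reject H0.

H = 2.7865, df = 3, p = 0.425730, fail to reject H0.


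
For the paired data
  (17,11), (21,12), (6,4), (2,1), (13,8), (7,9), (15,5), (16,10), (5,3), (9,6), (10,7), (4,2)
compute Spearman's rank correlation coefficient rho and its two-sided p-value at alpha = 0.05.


Step 1: Rank x and y separately (midranks; no ties here).
rank(x): 17->11, 21->12, 6->4, 2->1, 13->8, 7->5, 15->9, 16->10, 5->3, 9->6, 10->7, 4->2
rank(y): 11->11, 12->12, 4->4, 1->1, 8->8, 9->9, 5->5, 10->10, 3->3, 6->6, 7->7, 2->2
Step 2: d_i = R_x(i) - R_y(i); compute d_i^2.
  (11-11)^2=0, (12-12)^2=0, (4-4)^2=0, (1-1)^2=0, (8-8)^2=0, (5-9)^2=16, (9-5)^2=16, (10-10)^2=0, (3-3)^2=0, (6-6)^2=0, (7-7)^2=0, (2-2)^2=0
sum(d^2) = 32.
Step 3: rho = 1 - 6*32 / (12*(12^2 - 1)) = 1 - 192/1716 = 0.888112.
Step 4: Under H0, t = rho * sqrt((n-2)/(1-rho^2)) = 6.1103 ~ t(10).
Step 5: Two-sided p-value from the t-distribution with 10 df = 0.000114.
Step 6: alpha = 0.05. reject H0.

rho = 0.8881, p = 0.000114, reject H0 at alpha = 0.05.


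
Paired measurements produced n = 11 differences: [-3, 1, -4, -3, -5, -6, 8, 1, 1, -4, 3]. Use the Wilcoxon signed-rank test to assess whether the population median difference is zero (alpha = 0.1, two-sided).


Step 1: Drop any zero differences (none here) and take |d_i|.
|d| = [3, 1, 4, 3, 5, 6, 8, 1, 1, 4, 3]
Step 2: Midrank |d_i| (ties get averaged ranks).
ranks: |3|->5, |1|->2, |4|->7.5, |3|->5, |5|->9, |6|->10, |8|->11, |1|->2, |1|->2, |4|->7.5, |3|->5
Step 3: Attach original signs; sum ranks with positive sign and with negative sign.
W+ = 2 + 11 + 2 + 2 + 5 = 22
W- = 5 + 7.5 + 5 + 9 + 10 + 7.5 = 44
(Check: W+ + W- = 66 should equal n(n+1)/2 = 66.)
Step 4: Test statistic W = min(W+, W-) = 22.
Step 5: Ties in |d|, so use the tie-corrected normal approximation.
        E[W] = n(n+1)/4 = 11*12/4 = 33.
        Tie groups: |d|=1 (t=3), |d|=3 (t=3), |d|=4 (t=2); sum(t^3 - t) = 54.
        Var[W] = n(n+1)(2n+1)/24 - sum(t^3-t)/48 = 3036/24 - 54/48 = 125.375.
        z = (W - E[W]) / sqrt(Var[W]) = (22 - 33) / 11.1971 = -0.9824.
        Two-sided p = 2*Phi(z) = 0.325904.
Step 6: alpha = 0.1. fail to reject H0.

W+ = 22, W- = 44, W = min = 22, p = 0.325904, fail to reject H0.


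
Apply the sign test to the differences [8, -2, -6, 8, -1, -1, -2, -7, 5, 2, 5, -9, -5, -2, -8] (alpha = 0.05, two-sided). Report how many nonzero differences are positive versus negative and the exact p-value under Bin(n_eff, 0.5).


Step 1: Discard zero differences. Original n = 15; n_eff = number of nonzero differences = 15.
Nonzero differences (with sign): +8, -2, -6, +8, -1, -1, -2, -7, +5, +2, +5, -9, -5, -2, -8
Step 2: Count signs: positive = 5, negative = 10.
Step 3: Under H0: P(positive) = 0.5, so the number of positives S ~ Bin(15, 0.5).
Step 4: Two-sided exact p-value = sum of Bin(15,0.5) probabilities at or below the observed probability = 0.301758.
Step 5: alpha = 0.05. fail to reject H0.

n_eff = 15, pos = 5, neg = 10, p = 0.301758, fail to reject H0.


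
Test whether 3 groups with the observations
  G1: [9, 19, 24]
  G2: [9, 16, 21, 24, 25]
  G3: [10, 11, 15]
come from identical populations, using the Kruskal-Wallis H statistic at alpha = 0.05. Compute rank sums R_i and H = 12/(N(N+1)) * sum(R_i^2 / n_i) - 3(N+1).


Step 1: Combine all N = 11 observations and assign midranks.
sorted (value, group, rank): (9,G1,1.5), (9,G2,1.5), (10,G3,3), (11,G3,4), (15,G3,5), (16,G2,6), (19,G1,7), (21,G2,8), (24,G1,9.5), (24,G2,9.5), (25,G2,11)
Step 2: Sum ranks within each group.
R_1 = 18 (n_1 = 3)
R_2 = 36 (n_2 = 5)
R_3 = 12 (n_3 = 3)
Step 3: H = 12/(N(N+1)) * sum(R_i^2/n_i) - 3(N+1)
     = 12/(11*12) * (18^2/3 + 36^2/5 + 12^2/3) - 3*12
     = 0.090909 * 415.2 - 36
     = 1.745455.
Step 4: Ties present; correction factor C = 1 - 12/(11^3 - 11) = 0.990909. Corrected H = 1.745455 / 0.990909 = 1.761468.
Step 5: Under H0, H ~ chi^2(2); p-value = 0.414479.
Step 6: alpha = 0.05. fail to reject H0.

H = 1.7615, df = 2, p = 0.414479, fail to reject H0.


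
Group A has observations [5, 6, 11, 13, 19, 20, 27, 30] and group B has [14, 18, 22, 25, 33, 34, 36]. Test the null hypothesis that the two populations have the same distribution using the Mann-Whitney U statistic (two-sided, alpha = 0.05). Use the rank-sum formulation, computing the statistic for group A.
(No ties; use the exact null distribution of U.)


Step 1: Combine and sort all 15 observations; assign midranks.
sorted (value, group): (5,X), (6,X), (11,X), (13,X), (14,Y), (18,Y), (19,X), (20,X), (22,Y), (25,Y), (27,X), (30,X), (33,Y), (34,Y), (36,Y)
ranks: 5->1, 6->2, 11->3, 13->4, 14->5, 18->6, 19->7, 20->8, 22->9, 25->10, 27->11, 30->12, 33->13, 34->14, 36->15
Step 2: Rank sum for X: R1 = 1 + 2 + 3 + 4 + 7 + 8 + 11 + 12 = 48.
Step 3: U_X = R1 - n1(n1+1)/2 = 48 - 8*9/2 = 48 - 36 = 12.
       U_Y = n1*n2 - U_X = 56 - 12 = 44.
Step 4: No ties, so the exact null distribution of U (based on enumerating the C(15,8) = 6435 equally likely rank assignments) gives the two-sided p-value.
Step 5: p-value = 0.072106; compare to alpha = 0.05. fail to reject H0.

U_X = 12, p = 0.072106, fail to reject H0 at alpha = 0.05.


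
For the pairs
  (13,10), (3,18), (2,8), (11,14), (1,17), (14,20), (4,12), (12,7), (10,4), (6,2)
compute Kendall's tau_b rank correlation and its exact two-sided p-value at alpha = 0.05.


Step 1: Enumerate the 45 unordered pairs (i,j) with i<j and classify each by sign(x_j-x_i) * sign(y_j-y_i).
  (1,2):dx=-10,dy=+8->D; (1,3):dx=-11,dy=-2->C; (1,4):dx=-2,dy=+4->D; (1,5):dx=-12,dy=+7->D
  (1,6):dx=+1,dy=+10->C; (1,7):dx=-9,dy=+2->D; (1,8):dx=-1,dy=-3->C; (1,9):dx=-3,dy=-6->C
  (1,10):dx=-7,dy=-8->C; (2,3):dx=-1,dy=-10->C; (2,4):dx=+8,dy=-4->D; (2,5):dx=-2,dy=-1->C
  (2,6):dx=+11,dy=+2->C; (2,7):dx=+1,dy=-6->D; (2,8):dx=+9,dy=-11->D; (2,9):dx=+7,dy=-14->D
  (2,10):dx=+3,dy=-16->D; (3,4):dx=+9,dy=+6->C; (3,5):dx=-1,dy=+9->D; (3,6):dx=+12,dy=+12->C
  (3,7):dx=+2,dy=+4->C; (3,8):dx=+10,dy=-1->D; (3,9):dx=+8,dy=-4->D; (3,10):dx=+4,dy=-6->D
  (4,5):dx=-10,dy=+3->D; (4,6):dx=+3,dy=+6->C; (4,7):dx=-7,dy=-2->C; (4,8):dx=+1,dy=-7->D
  (4,9):dx=-1,dy=-10->C; (4,10):dx=-5,dy=-12->C; (5,6):dx=+13,dy=+3->C; (5,7):dx=+3,dy=-5->D
  (5,8):dx=+11,dy=-10->D; (5,9):dx=+9,dy=-13->D; (5,10):dx=+5,dy=-15->D; (6,7):dx=-10,dy=-8->C
  (6,8):dx=-2,dy=-13->C; (6,9):dx=-4,dy=-16->C; (6,10):dx=-8,dy=-18->C; (7,8):dx=+8,dy=-5->D
  (7,9):dx=+6,dy=-8->D; (7,10):dx=+2,dy=-10->D; (8,9):dx=-2,dy=-3->C; (8,10):dx=-6,dy=-5->C
  (9,10):dx=-4,dy=-2->C
Step 2: C = 23, D = 22, total pairs = 45.
Step 3: tau = (C - D)/(n(n-1)/2) = (23 - 22)/45 = 0.022222.
Step 4: Exact two-sided p-value (enumerate n! = 3628800 permutations of y under H0): p = 1.000000.
Step 5: alpha = 0.05. fail to reject H0.

tau_b = 0.0222 (C=23, D=22), p = 1.000000, fail to reject H0.


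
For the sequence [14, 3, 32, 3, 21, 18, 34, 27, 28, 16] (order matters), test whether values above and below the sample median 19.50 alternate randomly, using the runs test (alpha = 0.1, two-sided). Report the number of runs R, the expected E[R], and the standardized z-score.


Step 1: Compute median = 19.50; label A = above, B = below.
Labels in order: BBABABAAAB  (n_A = 5, n_B = 5)
Step 2: Count runs R = 7.
Step 3: Under H0 (random ordering), E[R] = 2*n_A*n_B/(n_A+n_B) + 1 = 2*5*5/10 + 1 = 6.0000.
        Var[R] = 2*n_A*n_B*(2*n_A*n_B - n_A - n_B) / ((n_A+n_B)^2 * (n_A+n_B-1)) = 2000/900 = 2.2222.
        SD[R] = 1.4907.
Step 4: Continuity-corrected z = (R - 0.5 - E[R]) / SD[R] = (7 - 0.5 - 6.0000) / 1.4907 = 0.3354.
Step 5: Two-sided p-value via normal approximation = 2*(1 - Phi(|z|)) = 0.737316.
Step 6: alpha = 0.1. fail to reject H0.

R = 7, z = 0.3354, p = 0.737316, fail to reject H0.


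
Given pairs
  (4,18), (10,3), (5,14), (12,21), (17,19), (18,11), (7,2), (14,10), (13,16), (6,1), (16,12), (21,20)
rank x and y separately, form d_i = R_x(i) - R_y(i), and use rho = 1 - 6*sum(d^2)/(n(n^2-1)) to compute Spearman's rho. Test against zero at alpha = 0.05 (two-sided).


Step 1: Rank x and y separately (midranks; no ties here).
rank(x): 4->1, 10->5, 5->2, 12->6, 17->10, 18->11, 7->4, 14->8, 13->7, 6->3, 16->9, 21->12
rank(y): 18->9, 3->3, 14->7, 21->12, 19->10, 11->5, 2->2, 10->4, 16->8, 1->1, 12->6, 20->11
Step 2: d_i = R_x(i) - R_y(i); compute d_i^2.
  (1-9)^2=64, (5-3)^2=4, (2-7)^2=25, (6-12)^2=36, (10-10)^2=0, (11-5)^2=36, (4-2)^2=4, (8-4)^2=16, (7-8)^2=1, (3-1)^2=4, (9-6)^2=9, (12-11)^2=1
sum(d^2) = 200.
Step 3: rho = 1 - 6*200 / (12*(12^2 - 1)) = 1 - 1200/1716 = 0.300699.
Step 4: Under H0, t = rho * sqrt((n-2)/(1-rho^2)) = 0.9970 ~ t(10).
Step 5: Two-sided p-value from the t-distribution with 10 df = 0.342260.
Step 6: alpha = 0.05. fail to reject H0.

rho = 0.3007, p = 0.342260, fail to reject H0 at alpha = 0.05.


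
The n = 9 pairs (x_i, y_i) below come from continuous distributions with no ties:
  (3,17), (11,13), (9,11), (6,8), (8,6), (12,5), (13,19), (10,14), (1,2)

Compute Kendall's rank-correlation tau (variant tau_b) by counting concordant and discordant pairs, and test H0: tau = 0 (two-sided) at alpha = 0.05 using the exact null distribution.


Step 1: Enumerate the 36 unordered pairs (i,j) with i<j and classify each by sign(x_j-x_i) * sign(y_j-y_i).
  (1,2):dx=+8,dy=-4->D; (1,3):dx=+6,dy=-6->D; (1,4):dx=+3,dy=-9->D; (1,5):dx=+5,dy=-11->D
  (1,6):dx=+9,dy=-12->D; (1,7):dx=+10,dy=+2->C; (1,8):dx=+7,dy=-3->D; (1,9):dx=-2,dy=-15->C
  (2,3):dx=-2,dy=-2->C; (2,4):dx=-5,dy=-5->C; (2,5):dx=-3,dy=-7->C; (2,6):dx=+1,dy=-8->D
  (2,7):dx=+2,dy=+6->C; (2,8):dx=-1,dy=+1->D; (2,9):dx=-10,dy=-11->C; (3,4):dx=-3,dy=-3->C
  (3,5):dx=-1,dy=-5->C; (3,6):dx=+3,dy=-6->D; (3,7):dx=+4,dy=+8->C; (3,8):dx=+1,dy=+3->C
  (3,9):dx=-8,dy=-9->C; (4,5):dx=+2,dy=-2->D; (4,6):dx=+6,dy=-3->D; (4,7):dx=+7,dy=+11->C
  (4,8):dx=+4,dy=+6->C; (4,9):dx=-5,dy=-6->C; (5,6):dx=+4,dy=-1->D; (5,7):dx=+5,dy=+13->C
  (5,8):dx=+2,dy=+8->C; (5,9):dx=-7,dy=-4->C; (6,7):dx=+1,dy=+14->C; (6,8):dx=-2,dy=+9->D
  (6,9):dx=-11,dy=-3->C; (7,8):dx=-3,dy=-5->C; (7,9):dx=-12,dy=-17->C; (8,9):dx=-9,dy=-12->C
Step 2: C = 23, D = 13, total pairs = 36.
Step 3: tau = (C - D)/(n(n-1)/2) = (23 - 13)/36 = 0.277778.
Step 4: Exact two-sided p-value (enumerate n! = 362880 permutations of y under H0): p = 0.358488.
Step 5: alpha = 0.05. fail to reject H0.

tau_b = 0.2778 (C=23, D=13), p = 0.358488, fail to reject H0.


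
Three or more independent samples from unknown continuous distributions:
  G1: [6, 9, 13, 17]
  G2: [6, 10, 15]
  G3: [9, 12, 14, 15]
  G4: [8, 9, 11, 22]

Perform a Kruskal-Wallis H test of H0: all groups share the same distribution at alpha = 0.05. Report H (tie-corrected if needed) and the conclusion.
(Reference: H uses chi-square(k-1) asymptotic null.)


Step 1: Combine all N = 15 observations and assign midranks.
sorted (value, group, rank): (6,G1,1.5), (6,G2,1.5), (8,G4,3), (9,G1,5), (9,G3,5), (9,G4,5), (10,G2,7), (11,G4,8), (12,G3,9), (13,G1,10), (14,G3,11), (15,G2,12.5), (15,G3,12.5), (17,G1,14), (22,G4,15)
Step 2: Sum ranks within each group.
R_1 = 30.5 (n_1 = 4)
R_2 = 21 (n_2 = 3)
R_3 = 37.5 (n_3 = 4)
R_4 = 31 (n_4 = 4)
Step 3: H = 12/(N(N+1)) * sum(R_i^2/n_i) - 3(N+1)
     = 12/(15*16) * (30.5^2/4 + 21^2/3 + 37.5^2/4 + 31^2/4) - 3*16
     = 0.050000 * 971.375 - 48
     = 0.568750.
Step 4: Ties present; correction factor C = 1 - 36/(15^3 - 15) = 0.989286. Corrected H = 0.568750 / 0.989286 = 0.574910.
Step 5: Under H0, H ~ chi^2(3); p-value = 0.902151.
Step 6: alpha = 0.05. fail to reject H0.

H = 0.5749, df = 3, p = 0.902151, fail to reject H0.


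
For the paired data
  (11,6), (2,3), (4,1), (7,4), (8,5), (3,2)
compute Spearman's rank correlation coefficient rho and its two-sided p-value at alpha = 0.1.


Step 1: Rank x and y separately (midranks; no ties here).
rank(x): 11->6, 2->1, 4->3, 7->4, 8->5, 3->2
rank(y): 6->6, 3->3, 1->1, 4->4, 5->5, 2->2
Step 2: d_i = R_x(i) - R_y(i); compute d_i^2.
  (6-6)^2=0, (1-3)^2=4, (3-1)^2=4, (4-4)^2=0, (5-5)^2=0, (2-2)^2=0
sum(d^2) = 8.
Step 3: rho = 1 - 6*8 / (6*(6^2 - 1)) = 1 - 48/210 = 0.771429.
Step 4: Under H0, t = rho * sqrt((n-2)/(1-rho^2)) = 2.4247 ~ t(4).
Step 5: Two-sided p-value from the t-distribution with 4 df = 0.072397.
Step 6: alpha = 0.1. reject H0.

rho = 0.7714, p = 0.072397, reject H0 at alpha = 0.1.


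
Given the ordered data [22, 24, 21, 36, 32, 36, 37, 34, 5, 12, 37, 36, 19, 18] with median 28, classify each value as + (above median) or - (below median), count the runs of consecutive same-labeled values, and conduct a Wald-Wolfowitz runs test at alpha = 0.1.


Step 1: Compute median = 28; label A = above, B = below.
Labels in order: BBBAAAAABBAABB  (n_A = 7, n_B = 7)
Step 2: Count runs R = 5.
Step 3: Under H0 (random ordering), E[R] = 2*n_A*n_B/(n_A+n_B) + 1 = 2*7*7/14 + 1 = 8.0000.
        Var[R] = 2*n_A*n_B*(2*n_A*n_B - n_A - n_B) / ((n_A+n_B)^2 * (n_A+n_B-1)) = 8232/2548 = 3.2308.
        SD[R] = 1.7974.
Step 4: Continuity-corrected z = (R + 0.5 - E[R]) / SD[R] = (5 + 0.5 - 8.0000) / 1.7974 = -1.3909.
Step 5: Two-sided p-value via normal approximation = 2*(1 - Phi(|z|)) = 0.164264.
Step 6: alpha = 0.1. fail to reject H0.

R = 5, z = -1.3909, p = 0.164264, fail to reject H0.


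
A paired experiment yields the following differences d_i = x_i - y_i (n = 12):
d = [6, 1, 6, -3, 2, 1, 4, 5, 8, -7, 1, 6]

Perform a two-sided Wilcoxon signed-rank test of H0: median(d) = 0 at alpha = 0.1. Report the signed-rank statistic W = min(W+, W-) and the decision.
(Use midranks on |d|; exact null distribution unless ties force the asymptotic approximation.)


Step 1: Drop any zero differences (none here) and take |d_i|.
|d| = [6, 1, 6, 3, 2, 1, 4, 5, 8, 7, 1, 6]
Step 2: Midrank |d_i| (ties get averaged ranks).
ranks: |6|->9, |1|->2, |6|->9, |3|->5, |2|->4, |1|->2, |4|->6, |5|->7, |8|->12, |7|->11, |1|->2, |6|->9
Step 3: Attach original signs; sum ranks with positive sign and with negative sign.
W+ = 9 + 2 + 9 + 4 + 2 + 6 + 7 + 12 + 2 + 9 = 62
W- = 5 + 11 = 16
(Check: W+ + W- = 78 should equal n(n+1)/2 = 78.)
Step 4: Test statistic W = min(W+, W-) = 16.
Step 5: Ties in |d|, so use the tie-corrected normal approximation.
        E[W] = n(n+1)/4 = 12*13/4 = 39.
        Tie groups: |d|=1 (t=3), |d|=6 (t=3); sum(t^3 - t) = 48.
        Var[W] = n(n+1)(2n+1)/24 - sum(t^3-t)/48 = 3900/24 - 48/48 = 161.5.
        z = (W - E[W]) / sqrt(Var[W]) = (16 - 39) / 12.7083 = -1.8098.
        Two-sided p = 2*Phi(z) = 0.070320.
Step 6: alpha = 0.1. reject H0.

W+ = 62, W- = 16, W = min = 16, p = 0.070320, reject H0.


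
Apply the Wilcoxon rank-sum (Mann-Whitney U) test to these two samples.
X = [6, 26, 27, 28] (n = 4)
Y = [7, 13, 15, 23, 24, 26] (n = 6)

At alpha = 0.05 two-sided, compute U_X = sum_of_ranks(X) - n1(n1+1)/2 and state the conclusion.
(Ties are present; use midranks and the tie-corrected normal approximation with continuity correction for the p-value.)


Step 1: Combine and sort all 10 observations; assign midranks.
sorted (value, group): (6,X), (7,Y), (13,Y), (15,Y), (23,Y), (24,Y), (26,X), (26,Y), (27,X), (28,X)
ranks: 6->1, 7->2, 13->3, 15->4, 23->5, 24->6, 26->7.5, 26->7.5, 27->9, 28->10
Step 2: Rank sum for X: R1 = 1 + 7.5 + 9 + 10 = 27.5.
Step 3: U_X = R1 - n1(n1+1)/2 = 27.5 - 4*5/2 = 27.5 - 10 = 17.5.
       U_Y = n1*n2 - U_X = 24 - 17.5 = 6.5.
Step 4: Ties are present, so use the tie-corrected normal approximation (with continuity correction) for the p-value.
Step 5: p-value = 0.284958; compare to alpha = 0.05. fail to reject H0.

U_X = 17.5, p = 0.284958, fail to reject H0 at alpha = 0.05.


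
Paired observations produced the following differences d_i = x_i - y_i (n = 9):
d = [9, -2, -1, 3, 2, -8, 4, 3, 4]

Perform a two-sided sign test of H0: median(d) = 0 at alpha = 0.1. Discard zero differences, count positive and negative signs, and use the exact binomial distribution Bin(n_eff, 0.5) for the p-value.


Step 1: Discard zero differences. Original n = 9; n_eff = number of nonzero differences = 9.
Nonzero differences (with sign): +9, -2, -1, +3, +2, -8, +4, +3, +4
Step 2: Count signs: positive = 6, negative = 3.
Step 3: Under H0: P(positive) = 0.5, so the number of positives S ~ Bin(9, 0.5).
Step 4: Two-sided exact p-value = sum of Bin(9,0.5) probabilities at or below the observed probability = 0.507812.
Step 5: alpha = 0.1. fail to reject H0.

n_eff = 9, pos = 6, neg = 3, p = 0.507812, fail to reject H0.


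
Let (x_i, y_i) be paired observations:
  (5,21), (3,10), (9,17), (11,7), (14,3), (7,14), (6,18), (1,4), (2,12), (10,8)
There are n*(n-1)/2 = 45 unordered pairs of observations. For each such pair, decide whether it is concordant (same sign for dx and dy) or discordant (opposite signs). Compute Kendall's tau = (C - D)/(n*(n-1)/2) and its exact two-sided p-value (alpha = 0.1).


Step 1: Enumerate the 45 unordered pairs (i,j) with i<j and classify each by sign(x_j-x_i) * sign(y_j-y_i).
  (1,2):dx=-2,dy=-11->C; (1,3):dx=+4,dy=-4->D; (1,4):dx=+6,dy=-14->D; (1,5):dx=+9,dy=-18->D
  (1,6):dx=+2,dy=-7->D; (1,7):dx=+1,dy=-3->D; (1,8):dx=-4,dy=-17->C; (1,9):dx=-3,dy=-9->C
  (1,10):dx=+5,dy=-13->D; (2,3):dx=+6,dy=+7->C; (2,4):dx=+8,dy=-3->D; (2,5):dx=+11,dy=-7->D
  (2,6):dx=+4,dy=+4->C; (2,7):dx=+3,dy=+8->C; (2,8):dx=-2,dy=-6->C; (2,9):dx=-1,dy=+2->D
  (2,10):dx=+7,dy=-2->D; (3,4):dx=+2,dy=-10->D; (3,5):dx=+5,dy=-14->D; (3,6):dx=-2,dy=-3->C
  (3,7):dx=-3,dy=+1->D; (3,8):dx=-8,dy=-13->C; (3,9):dx=-7,dy=-5->C; (3,10):dx=+1,dy=-9->D
  (4,5):dx=+3,dy=-4->D; (4,6):dx=-4,dy=+7->D; (4,7):dx=-5,dy=+11->D; (4,8):dx=-10,dy=-3->C
  (4,9):dx=-9,dy=+5->D; (4,10):dx=-1,dy=+1->D; (5,6):dx=-7,dy=+11->D; (5,7):dx=-8,dy=+15->D
  (5,8):dx=-13,dy=+1->D; (5,9):dx=-12,dy=+9->D; (5,10):dx=-4,dy=+5->D; (6,7):dx=-1,dy=+4->D
  (6,8):dx=-6,dy=-10->C; (6,9):dx=-5,dy=-2->C; (6,10):dx=+3,dy=-6->D; (7,8):dx=-5,dy=-14->C
  (7,9):dx=-4,dy=-6->C; (7,10):dx=+4,dy=-10->D; (8,9):dx=+1,dy=+8->C; (8,10):dx=+9,dy=+4->C
  (9,10):dx=+8,dy=-4->D
Step 2: C = 17, D = 28, total pairs = 45.
Step 3: tau = (C - D)/(n(n-1)/2) = (17 - 28)/45 = -0.244444.
Step 4: Exact two-sided p-value (enumerate n! = 3628800 permutations of y under H0): p = 0.380720.
Step 5: alpha = 0.1. fail to reject H0.

tau_b = -0.2444 (C=17, D=28), p = 0.380720, fail to reject H0.


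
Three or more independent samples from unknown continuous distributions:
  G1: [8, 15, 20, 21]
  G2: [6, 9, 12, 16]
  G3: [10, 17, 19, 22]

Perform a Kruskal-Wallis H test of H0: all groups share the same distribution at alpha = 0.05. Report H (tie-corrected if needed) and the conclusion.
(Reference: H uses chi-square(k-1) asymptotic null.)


Step 1: Combine all N = 12 observations and assign midranks.
sorted (value, group, rank): (6,G2,1), (8,G1,2), (9,G2,3), (10,G3,4), (12,G2,5), (15,G1,6), (16,G2,7), (17,G3,8), (19,G3,9), (20,G1,10), (21,G1,11), (22,G3,12)
Step 2: Sum ranks within each group.
R_1 = 29 (n_1 = 4)
R_2 = 16 (n_2 = 4)
R_3 = 33 (n_3 = 4)
Step 3: H = 12/(N(N+1)) * sum(R_i^2/n_i) - 3(N+1)
     = 12/(12*13) * (29^2/4 + 16^2/4 + 33^2/4) - 3*13
     = 0.076923 * 546.5 - 39
     = 3.038462.
Step 4: No ties, so H is used without correction.
Step 5: Under H0, H ~ chi^2(2); p-value = 0.218880.
Step 6: alpha = 0.05. fail to reject H0.

H = 3.0385, df = 2, p = 0.218880, fail to reject H0.


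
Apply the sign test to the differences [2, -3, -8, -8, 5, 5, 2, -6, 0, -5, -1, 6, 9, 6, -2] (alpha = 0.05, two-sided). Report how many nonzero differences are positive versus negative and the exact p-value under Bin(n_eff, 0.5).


Step 1: Discard zero differences. Original n = 15; n_eff = number of nonzero differences = 14.
Nonzero differences (with sign): +2, -3, -8, -8, +5, +5, +2, -6, -5, -1, +6, +9, +6, -2
Step 2: Count signs: positive = 7, negative = 7.
Step 3: Under H0: P(positive) = 0.5, so the number of positives S ~ Bin(14, 0.5).
Step 4: Two-sided exact p-value = sum of Bin(14,0.5) probabilities at or below the observed probability = 1.000000.
Step 5: alpha = 0.05. fail to reject H0.

n_eff = 14, pos = 7, neg = 7, p = 1.000000, fail to reject H0.


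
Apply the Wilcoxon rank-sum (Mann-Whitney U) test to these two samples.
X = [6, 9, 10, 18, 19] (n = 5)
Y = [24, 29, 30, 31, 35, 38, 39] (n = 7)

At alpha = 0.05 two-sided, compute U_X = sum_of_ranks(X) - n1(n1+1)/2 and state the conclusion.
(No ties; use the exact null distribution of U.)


Step 1: Combine and sort all 12 observations; assign midranks.
sorted (value, group): (6,X), (9,X), (10,X), (18,X), (19,X), (24,Y), (29,Y), (30,Y), (31,Y), (35,Y), (38,Y), (39,Y)
ranks: 6->1, 9->2, 10->3, 18->4, 19->5, 24->6, 29->7, 30->8, 31->9, 35->10, 38->11, 39->12
Step 2: Rank sum for X: R1 = 1 + 2 + 3 + 4 + 5 = 15.
Step 3: U_X = R1 - n1(n1+1)/2 = 15 - 5*6/2 = 15 - 15 = 0.
       U_Y = n1*n2 - U_X = 35 - 0 = 35.
Step 4: No ties, so the exact null distribution of U (based on enumerating the C(12,5) = 792 equally likely rank assignments) gives the two-sided p-value.
Step 5: p-value = 0.002525; compare to alpha = 0.05. reject H0.

U_X = 0, p = 0.002525, reject H0 at alpha = 0.05.


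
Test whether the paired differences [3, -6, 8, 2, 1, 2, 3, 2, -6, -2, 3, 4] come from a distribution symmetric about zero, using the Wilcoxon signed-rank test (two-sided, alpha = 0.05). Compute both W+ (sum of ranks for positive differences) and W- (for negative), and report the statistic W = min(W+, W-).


Step 1: Drop any zero differences (none here) and take |d_i|.
|d| = [3, 6, 8, 2, 1, 2, 3, 2, 6, 2, 3, 4]
Step 2: Midrank |d_i| (ties get averaged ranks).
ranks: |3|->7, |6|->10.5, |8|->12, |2|->3.5, |1|->1, |2|->3.5, |3|->7, |2|->3.5, |6|->10.5, |2|->3.5, |3|->7, |4|->9
Step 3: Attach original signs; sum ranks with positive sign and with negative sign.
W+ = 7 + 12 + 3.5 + 1 + 3.5 + 7 + 3.5 + 7 + 9 = 53.5
W- = 10.5 + 10.5 + 3.5 = 24.5
(Check: W+ + W- = 78 should equal n(n+1)/2 = 78.)
Step 4: Test statistic W = min(W+, W-) = 24.5.
Step 5: Ties in |d|, so use the tie-corrected normal approximation.
        E[W] = n(n+1)/4 = 12*13/4 = 39.
        Tie groups: |d|=2 (t=4), |d|=3 (t=3), |d|=6 (t=2); sum(t^3 - t) = 90.
        Var[W] = n(n+1)(2n+1)/24 - sum(t^3-t)/48 = 3900/24 - 90/48 = 160.625.
        z = (W - E[W]) / sqrt(Var[W]) = (24.5 - 39) / 12.6738 = -1.1441.
        Two-sided p = 2*Phi(z) = 0.252585.
Step 6: alpha = 0.05. fail to reject H0.

W+ = 53.5, W- = 24.5, W = min = 24.5, p = 0.252585, fail to reject H0.


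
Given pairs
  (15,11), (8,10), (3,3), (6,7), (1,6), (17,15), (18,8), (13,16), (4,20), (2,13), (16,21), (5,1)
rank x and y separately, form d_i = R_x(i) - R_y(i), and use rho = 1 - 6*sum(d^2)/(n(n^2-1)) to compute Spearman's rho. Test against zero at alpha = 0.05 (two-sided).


Step 1: Rank x and y separately (midranks; no ties here).
rank(x): 15->9, 8->7, 3->3, 6->6, 1->1, 17->11, 18->12, 13->8, 4->4, 2->2, 16->10, 5->5
rank(y): 11->7, 10->6, 3->2, 7->4, 6->3, 15->9, 8->5, 16->10, 20->11, 13->8, 21->12, 1->1
Step 2: d_i = R_x(i) - R_y(i); compute d_i^2.
  (9-7)^2=4, (7-6)^2=1, (3-2)^2=1, (6-4)^2=4, (1-3)^2=4, (11-9)^2=4, (12-5)^2=49, (8-10)^2=4, (4-11)^2=49, (2-8)^2=36, (10-12)^2=4, (5-1)^2=16
sum(d^2) = 176.
Step 3: rho = 1 - 6*176 / (12*(12^2 - 1)) = 1 - 1056/1716 = 0.384615.
Step 4: Under H0, t = rho * sqrt((n-2)/(1-rho^2)) = 1.3176 ~ t(10).
Step 5: Two-sided p-value from the t-distribution with 10 df = 0.217020.
Step 6: alpha = 0.05. fail to reject H0.

rho = 0.3846, p = 0.217020, fail to reject H0 at alpha = 0.05.


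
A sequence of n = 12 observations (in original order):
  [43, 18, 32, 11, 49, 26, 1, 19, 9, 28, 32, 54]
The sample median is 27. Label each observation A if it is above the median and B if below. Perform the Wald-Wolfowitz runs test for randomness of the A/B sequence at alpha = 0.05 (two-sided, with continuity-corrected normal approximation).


Step 1: Compute median = 27; label A = above, B = below.
Labels in order: ABABABBBBAAA  (n_A = 6, n_B = 6)
Step 2: Count runs R = 7.
Step 3: Under H0 (random ordering), E[R] = 2*n_A*n_B/(n_A+n_B) + 1 = 2*6*6/12 + 1 = 7.0000.
        Var[R] = 2*n_A*n_B*(2*n_A*n_B - n_A - n_B) / ((n_A+n_B)^2 * (n_A+n_B-1)) = 4320/1584 = 2.7273.
        SD[R] = 1.6514.
Step 4: R = E[R], so z = 0 with no continuity correction.
Step 5: Two-sided p-value via normal approximation = 2*(1 - Phi(|z|)) = 1.000000.
Step 6: alpha = 0.05. fail to reject H0.

R = 7, z = 0.0000, p = 1.000000, fail to reject H0.


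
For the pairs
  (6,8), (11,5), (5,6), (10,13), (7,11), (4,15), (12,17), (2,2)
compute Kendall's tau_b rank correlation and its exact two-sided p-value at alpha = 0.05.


Step 1: Enumerate the 28 unordered pairs (i,j) with i<j and classify each by sign(x_j-x_i) * sign(y_j-y_i).
  (1,2):dx=+5,dy=-3->D; (1,3):dx=-1,dy=-2->C; (1,4):dx=+4,dy=+5->C; (1,5):dx=+1,dy=+3->C
  (1,6):dx=-2,dy=+7->D; (1,7):dx=+6,dy=+9->C; (1,8):dx=-4,dy=-6->C; (2,3):dx=-6,dy=+1->D
  (2,4):dx=-1,dy=+8->D; (2,5):dx=-4,dy=+6->D; (2,6):dx=-7,dy=+10->D; (2,7):dx=+1,dy=+12->C
  (2,8):dx=-9,dy=-3->C; (3,4):dx=+5,dy=+7->C; (3,5):dx=+2,dy=+5->C; (3,6):dx=-1,dy=+9->D
  (3,7):dx=+7,dy=+11->C; (3,8):dx=-3,dy=-4->C; (4,5):dx=-3,dy=-2->C; (4,6):dx=-6,dy=+2->D
  (4,7):dx=+2,dy=+4->C; (4,8):dx=-8,dy=-11->C; (5,6):dx=-3,dy=+4->D; (5,7):dx=+5,dy=+6->C
  (5,8):dx=-5,dy=-9->C; (6,7):dx=+8,dy=+2->C; (6,8):dx=-2,dy=-13->C; (7,8):dx=-10,dy=-15->C
Step 2: C = 19, D = 9, total pairs = 28.
Step 3: tau = (C - D)/(n(n-1)/2) = (19 - 9)/28 = 0.357143.
Step 4: Exact two-sided p-value (enumerate n! = 40320 permutations of y under H0): p = 0.275099.
Step 5: alpha = 0.05. fail to reject H0.

tau_b = 0.3571 (C=19, D=9), p = 0.275099, fail to reject H0.


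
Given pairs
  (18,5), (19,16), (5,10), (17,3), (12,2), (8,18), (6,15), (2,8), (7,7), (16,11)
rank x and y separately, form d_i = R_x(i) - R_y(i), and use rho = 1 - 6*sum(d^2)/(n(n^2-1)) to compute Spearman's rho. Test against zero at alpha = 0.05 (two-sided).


Step 1: Rank x and y separately (midranks; no ties here).
rank(x): 18->9, 19->10, 5->2, 17->8, 12->6, 8->5, 6->3, 2->1, 7->4, 16->7
rank(y): 5->3, 16->9, 10->6, 3->2, 2->1, 18->10, 15->8, 8->5, 7->4, 11->7
Step 2: d_i = R_x(i) - R_y(i); compute d_i^2.
  (9-3)^2=36, (10-9)^2=1, (2-6)^2=16, (8-2)^2=36, (6-1)^2=25, (5-10)^2=25, (3-8)^2=25, (1-5)^2=16, (4-4)^2=0, (7-7)^2=0
sum(d^2) = 180.
Step 3: rho = 1 - 6*180 / (10*(10^2 - 1)) = 1 - 1080/990 = -0.090909.
Step 4: Under H0, t = rho * sqrt((n-2)/(1-rho^2)) = -0.2582 ~ t(8).
Step 5: Two-sided p-value from the t-distribution with 8 df = 0.802772.
Step 6: alpha = 0.05. fail to reject H0.

rho = -0.0909, p = 0.802772, fail to reject H0 at alpha = 0.05.


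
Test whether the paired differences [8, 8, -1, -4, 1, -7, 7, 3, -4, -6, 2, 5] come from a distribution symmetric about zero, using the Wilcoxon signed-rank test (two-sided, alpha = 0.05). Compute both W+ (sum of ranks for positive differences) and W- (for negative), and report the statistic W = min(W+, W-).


Step 1: Drop any zero differences (none here) and take |d_i|.
|d| = [8, 8, 1, 4, 1, 7, 7, 3, 4, 6, 2, 5]
Step 2: Midrank |d_i| (ties get averaged ranks).
ranks: |8|->11.5, |8|->11.5, |1|->1.5, |4|->5.5, |1|->1.5, |7|->9.5, |7|->9.5, |3|->4, |4|->5.5, |6|->8, |2|->3, |5|->7
Step 3: Attach original signs; sum ranks with positive sign and with negative sign.
W+ = 11.5 + 11.5 + 1.5 + 9.5 + 4 + 3 + 7 = 48
W- = 1.5 + 5.5 + 9.5 + 5.5 + 8 = 30
(Check: W+ + W- = 78 should equal n(n+1)/2 = 78.)
Step 4: Test statistic W = min(W+, W-) = 30.
Step 5: Ties in |d|, so use the tie-corrected normal approximation.
        E[W] = n(n+1)/4 = 12*13/4 = 39.
        Tie groups: |d|=1 (t=2), |d|=4 (t=2), |d|=7 (t=2), |d|=8 (t=2); sum(t^3 - t) = 24.
        Var[W] = n(n+1)(2n+1)/24 - sum(t^3-t)/48 = 3900/24 - 24/48 = 162.
        z = (W - E[W]) / sqrt(Var[W]) = (30 - 39) / 12.7279 = -0.7071.
        Two-sided p = 2*Phi(z) = 0.479500.
Step 6: alpha = 0.05. fail to reject H0.

W+ = 48, W- = 30, W = min = 30, p = 0.479500, fail to reject H0.


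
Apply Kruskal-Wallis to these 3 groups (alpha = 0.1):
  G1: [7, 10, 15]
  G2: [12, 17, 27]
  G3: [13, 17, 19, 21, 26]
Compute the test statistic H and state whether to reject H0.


Step 1: Combine all N = 11 observations and assign midranks.
sorted (value, group, rank): (7,G1,1), (10,G1,2), (12,G2,3), (13,G3,4), (15,G1,5), (17,G2,6.5), (17,G3,6.5), (19,G3,8), (21,G3,9), (26,G3,10), (27,G2,11)
Step 2: Sum ranks within each group.
R_1 = 8 (n_1 = 3)
R_2 = 20.5 (n_2 = 3)
R_3 = 37.5 (n_3 = 5)
Step 3: H = 12/(N(N+1)) * sum(R_i^2/n_i) - 3(N+1)
     = 12/(11*12) * (8^2/3 + 20.5^2/3 + 37.5^2/5) - 3*12
     = 0.090909 * 442.667 - 36
     = 4.242424.
Step 4: Ties present; correction factor C = 1 - 6/(11^3 - 11) = 0.995455. Corrected H = 4.242424 / 0.995455 = 4.261796.
Step 5: Under H0, H ~ chi^2(2); p-value = 0.118731.
Step 6: alpha = 0.1. fail to reject H0.

H = 4.2618, df = 2, p = 0.118731, fail to reject H0.


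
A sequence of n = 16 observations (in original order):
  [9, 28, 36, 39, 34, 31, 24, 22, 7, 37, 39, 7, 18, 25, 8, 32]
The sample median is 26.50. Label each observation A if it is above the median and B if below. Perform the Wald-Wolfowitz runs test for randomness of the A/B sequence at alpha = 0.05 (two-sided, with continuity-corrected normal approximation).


Step 1: Compute median = 26.50; label A = above, B = below.
Labels in order: BAAAAABBBAABBBBA  (n_A = 8, n_B = 8)
Step 2: Count runs R = 6.
Step 3: Under H0 (random ordering), E[R] = 2*n_A*n_B/(n_A+n_B) + 1 = 2*8*8/16 + 1 = 9.0000.
        Var[R] = 2*n_A*n_B*(2*n_A*n_B - n_A - n_B) / ((n_A+n_B)^2 * (n_A+n_B-1)) = 14336/3840 = 3.7333.
        SD[R] = 1.9322.
Step 4: Continuity-corrected z = (R + 0.5 - E[R]) / SD[R] = (6 + 0.5 - 9.0000) / 1.9322 = -1.2939.
Step 5: Two-sided p-value via normal approximation = 2*(1 - Phi(|z|)) = 0.195709.
Step 6: alpha = 0.05. fail to reject H0.

R = 6, z = -1.2939, p = 0.195709, fail to reject H0.
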